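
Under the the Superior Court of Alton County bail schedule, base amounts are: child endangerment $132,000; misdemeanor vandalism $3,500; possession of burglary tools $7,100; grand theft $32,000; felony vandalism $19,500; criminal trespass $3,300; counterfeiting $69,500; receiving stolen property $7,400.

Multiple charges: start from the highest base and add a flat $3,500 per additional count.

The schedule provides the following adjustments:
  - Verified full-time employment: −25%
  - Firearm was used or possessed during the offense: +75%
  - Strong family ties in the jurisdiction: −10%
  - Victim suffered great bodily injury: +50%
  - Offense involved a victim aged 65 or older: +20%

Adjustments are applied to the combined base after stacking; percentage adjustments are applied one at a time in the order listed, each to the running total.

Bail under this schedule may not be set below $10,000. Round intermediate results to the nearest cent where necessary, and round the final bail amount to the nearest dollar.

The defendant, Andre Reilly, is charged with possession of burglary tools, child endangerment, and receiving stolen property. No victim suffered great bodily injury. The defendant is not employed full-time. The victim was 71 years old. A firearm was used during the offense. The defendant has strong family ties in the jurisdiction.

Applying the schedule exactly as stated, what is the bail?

Base amounts from the schedule: possession of burglary tools $7,100; child endangerment $132,000; receiving stolen property $7,400.
Stacking rule: highest base plus $3,500 per additional charge. Highest is child endangerment at $132,000; 2 additional charges → +$7,000. Combined base = $139,000.
Firearm was used or possessed during the offense (+75%): $139,000 × 1.75 = $243,250.
Strong family ties in the jurisdiction (−10%): $243,250 × 0.9 = $218,925.
Offense involved a victim aged 65 or older (+20%): $218,925 × 1.2 = $262,710.
$262,710 is at or above the $10,000 minimum.

$262,710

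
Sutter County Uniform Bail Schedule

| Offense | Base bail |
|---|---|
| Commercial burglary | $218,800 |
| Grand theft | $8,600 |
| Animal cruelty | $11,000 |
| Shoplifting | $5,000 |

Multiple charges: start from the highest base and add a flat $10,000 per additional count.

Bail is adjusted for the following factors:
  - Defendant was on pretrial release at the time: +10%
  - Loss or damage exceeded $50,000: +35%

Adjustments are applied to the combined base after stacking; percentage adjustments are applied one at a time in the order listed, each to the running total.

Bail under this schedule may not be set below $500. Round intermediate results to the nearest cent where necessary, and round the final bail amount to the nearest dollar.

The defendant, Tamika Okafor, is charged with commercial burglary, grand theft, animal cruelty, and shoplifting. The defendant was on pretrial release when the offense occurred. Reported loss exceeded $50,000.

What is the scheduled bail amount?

Base amounts from the schedule: commercial burglary $218,800; grand theft $8,600; animal cruelty $11,000; shoplifting $5,000.
Stacking rule: highest base plus $10,000 per additional charge. Highest is commercial burglary at $218,800; 3 additional charges → +$30,000. Combined base = $248,800.
Defendant was on pretrial release at the time (+10%): $248,800 × 1.1 = $273,680.
Loss or damage exceeded $50,000 (+35%): $273,680 × 1.35 = $369,468.
$369,468 is at or above the $500 minimum.

$369,468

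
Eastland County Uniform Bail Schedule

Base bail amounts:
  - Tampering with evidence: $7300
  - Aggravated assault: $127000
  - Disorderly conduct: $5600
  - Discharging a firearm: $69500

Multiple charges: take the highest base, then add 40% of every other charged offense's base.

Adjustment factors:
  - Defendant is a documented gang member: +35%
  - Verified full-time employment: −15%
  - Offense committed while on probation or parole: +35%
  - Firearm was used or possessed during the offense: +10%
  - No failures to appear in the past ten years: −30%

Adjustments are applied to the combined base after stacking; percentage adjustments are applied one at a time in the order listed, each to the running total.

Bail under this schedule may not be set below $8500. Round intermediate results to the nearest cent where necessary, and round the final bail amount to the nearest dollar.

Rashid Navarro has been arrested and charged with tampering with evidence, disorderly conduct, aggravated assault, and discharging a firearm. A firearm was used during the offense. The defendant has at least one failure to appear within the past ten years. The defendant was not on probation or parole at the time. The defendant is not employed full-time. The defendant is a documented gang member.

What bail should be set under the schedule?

Base amounts from the schedule: tampering with evidence $7300; disorderly conduct $5600; aggravated assault $127000; discharging a firearm $69500.
Stacking rule: highest base plus 40% of each additional charge. Highest is aggravated assault at $127000. Additional: $7300 × 40% = $2920; $5600 × 40% = $2240; $69500 × 40% = $27800. Combined base = $127000 + $32960 = $159960.
Defendant is a documented gang member (+35%): $159960 × 1.35 = $215946.
Firearm was used or possessed during the offense (+10%): $215946 × 1.1 = $237540.60.
$237540.60 is at or above the $8500 minimum.
Rounded to the nearest dollar: $237541.

$237541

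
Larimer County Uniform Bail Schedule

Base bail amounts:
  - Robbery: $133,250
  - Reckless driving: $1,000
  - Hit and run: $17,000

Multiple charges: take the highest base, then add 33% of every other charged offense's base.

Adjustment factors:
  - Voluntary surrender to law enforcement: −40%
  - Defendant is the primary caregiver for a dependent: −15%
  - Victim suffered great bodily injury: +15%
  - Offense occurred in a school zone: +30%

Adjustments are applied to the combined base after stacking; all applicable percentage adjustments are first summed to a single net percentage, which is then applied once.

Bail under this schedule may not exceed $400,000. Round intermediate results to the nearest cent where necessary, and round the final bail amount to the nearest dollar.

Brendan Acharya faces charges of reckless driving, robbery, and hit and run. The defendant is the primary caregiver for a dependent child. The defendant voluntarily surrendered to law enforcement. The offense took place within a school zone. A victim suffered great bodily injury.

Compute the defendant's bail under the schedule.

Base amounts from the schedule: reckless driving $1,000; robbery $133,250; hit and run $17,000.
Stacking rule: highest base plus 33% of each additional charge. Highest is robbery at $133,250. Additional: $1,000 × 33% = $330; $17,000 × 33% = $5,610. Combined base = $133,250 + $5,940 = $139,190.
Net percentage adjustment: −40% −15% +15% +30% = −10%. $139,190 × 0.9 = $125,271.
$125,271 is within the $400,000 maximum.

$125,271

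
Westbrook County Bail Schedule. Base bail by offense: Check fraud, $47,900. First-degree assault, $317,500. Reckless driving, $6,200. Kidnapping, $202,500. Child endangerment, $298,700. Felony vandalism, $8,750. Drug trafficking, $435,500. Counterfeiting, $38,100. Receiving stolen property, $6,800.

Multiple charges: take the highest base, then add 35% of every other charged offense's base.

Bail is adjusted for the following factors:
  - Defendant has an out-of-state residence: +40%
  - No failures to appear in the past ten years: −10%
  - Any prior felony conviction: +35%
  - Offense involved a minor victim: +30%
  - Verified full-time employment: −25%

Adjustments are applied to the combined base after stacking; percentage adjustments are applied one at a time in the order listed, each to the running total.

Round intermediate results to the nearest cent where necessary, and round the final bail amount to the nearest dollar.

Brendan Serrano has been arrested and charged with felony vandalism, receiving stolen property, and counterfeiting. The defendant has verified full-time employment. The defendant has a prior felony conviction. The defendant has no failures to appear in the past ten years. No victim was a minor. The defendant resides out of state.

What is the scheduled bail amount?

Base amounts from the schedule: felony vandalism $8,750; receiving stolen property $6,800; counterfeiting $38,100.
Stacking rule: highest base plus 35% of each additional charge. Highest is counterfeiting at $38,100. Additional: $8,750 × 35% = $3,062.50; $6,800 × 35% = $2,380. Combined base = $38,100 + $5,442.50 = $43,542.50.
Defendant has an out-of-state residence (+40%): $43,542.50 × 1.4 = $60,959.50.
No failures to appear in the past ten years (−10%): $60,959.50 × 0.9 = $54,863.55.
Any prior felony conviction (+35%): $54,863.55 × 1.35 = $74,065.79.
Verified full-time employment (−25%): $74,065.79 × 0.75 = $55,549.34.
Rounded to the nearest dollar: $55,549.

$55,549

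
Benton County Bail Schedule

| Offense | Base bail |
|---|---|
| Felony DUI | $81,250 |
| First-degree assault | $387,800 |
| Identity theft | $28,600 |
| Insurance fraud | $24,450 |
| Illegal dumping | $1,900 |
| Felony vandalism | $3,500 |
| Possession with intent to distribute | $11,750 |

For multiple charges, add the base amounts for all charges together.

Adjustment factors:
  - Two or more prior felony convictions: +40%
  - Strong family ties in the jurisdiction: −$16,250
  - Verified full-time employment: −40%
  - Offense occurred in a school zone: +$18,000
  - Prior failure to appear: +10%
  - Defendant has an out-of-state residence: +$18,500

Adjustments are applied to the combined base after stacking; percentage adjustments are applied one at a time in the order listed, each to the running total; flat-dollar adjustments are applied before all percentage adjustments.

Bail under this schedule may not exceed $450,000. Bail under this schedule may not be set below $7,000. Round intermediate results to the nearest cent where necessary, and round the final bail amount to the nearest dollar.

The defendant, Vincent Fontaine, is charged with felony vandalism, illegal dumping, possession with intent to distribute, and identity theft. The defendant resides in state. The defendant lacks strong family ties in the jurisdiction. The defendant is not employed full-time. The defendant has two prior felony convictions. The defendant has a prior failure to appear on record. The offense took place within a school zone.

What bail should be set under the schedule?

Base amounts from the schedule: felony vandalism $3,500; illegal dumping $1,900; possession with intent to distribute $11,750; identity theft $28,600.
Stacking rule: sum of all bases. $3,500 + $1,900 + $11,750 + $28,600 = $45,750.
Offense occurred in a school zone (+$18,000 flat): $45,750 + $18,000 = $63,750.
Two or more prior felony convictions (+40%): $63,750 × 1.4 = $89,250.
Prior failure to appear (+10%): $89,250 × 1.1 = $98,175.
$98,175 is within the $450,000 maximum.
$98,175 is at or above the $7,000 minimum.

$98,175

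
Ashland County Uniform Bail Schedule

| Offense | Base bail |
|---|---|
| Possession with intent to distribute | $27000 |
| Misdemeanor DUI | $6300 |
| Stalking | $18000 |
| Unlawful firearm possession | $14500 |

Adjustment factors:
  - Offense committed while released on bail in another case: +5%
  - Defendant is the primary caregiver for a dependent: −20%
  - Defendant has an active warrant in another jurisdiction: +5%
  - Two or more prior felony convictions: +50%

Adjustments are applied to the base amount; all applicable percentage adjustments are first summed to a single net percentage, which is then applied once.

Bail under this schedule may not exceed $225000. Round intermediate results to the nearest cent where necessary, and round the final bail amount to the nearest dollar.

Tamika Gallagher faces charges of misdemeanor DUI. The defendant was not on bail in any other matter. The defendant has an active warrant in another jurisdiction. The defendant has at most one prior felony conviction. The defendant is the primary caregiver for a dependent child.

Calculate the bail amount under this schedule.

Base amounts from the schedule: misdemeanor DUI $6300.
Single charge. Combined base = $6300.
Net percentage adjustment: −20% +5% = −15%. $6300 × 0.85 = $5355.
$5355 is within the $225000 maximum.

$5355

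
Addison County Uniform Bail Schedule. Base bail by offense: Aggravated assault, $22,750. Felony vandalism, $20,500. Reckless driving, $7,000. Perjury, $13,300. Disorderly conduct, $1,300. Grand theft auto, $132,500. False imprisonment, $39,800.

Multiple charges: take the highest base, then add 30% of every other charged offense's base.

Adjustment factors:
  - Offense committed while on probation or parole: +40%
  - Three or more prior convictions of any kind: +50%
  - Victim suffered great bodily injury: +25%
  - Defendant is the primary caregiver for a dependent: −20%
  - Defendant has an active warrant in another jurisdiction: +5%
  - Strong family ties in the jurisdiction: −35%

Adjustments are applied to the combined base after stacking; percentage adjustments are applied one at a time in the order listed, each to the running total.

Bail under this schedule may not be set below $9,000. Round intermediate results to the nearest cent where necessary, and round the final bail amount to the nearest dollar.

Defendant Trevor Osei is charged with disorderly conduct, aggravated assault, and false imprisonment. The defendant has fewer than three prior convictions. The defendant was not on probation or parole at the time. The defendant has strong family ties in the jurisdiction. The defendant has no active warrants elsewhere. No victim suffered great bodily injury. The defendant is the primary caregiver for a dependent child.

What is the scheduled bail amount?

$24,448

Base amounts from the schedule: disorderly conduct $1,300; aggravated assault $22,750; false imprisonment $39,800.
Stacking rule: highest base plus 30% of each additional charge. Highest is false imprisonment at $39,800. Additional: $1,300 × 30% = $390; $22,750 × 30% = $6,825. Combined base = $39,800 + $7,215 = $47,015.
Defendant is the primary caregiver for a dependent (−20%): $47,015 × 0.8 = $37,612.
Strong family ties in the jurisdiction (−35%): $37,612 × 0.65 = $24,447.80.
$24,447.80 is at or above the $9,000 minimum.
Rounded to the nearest dollar: $24,448.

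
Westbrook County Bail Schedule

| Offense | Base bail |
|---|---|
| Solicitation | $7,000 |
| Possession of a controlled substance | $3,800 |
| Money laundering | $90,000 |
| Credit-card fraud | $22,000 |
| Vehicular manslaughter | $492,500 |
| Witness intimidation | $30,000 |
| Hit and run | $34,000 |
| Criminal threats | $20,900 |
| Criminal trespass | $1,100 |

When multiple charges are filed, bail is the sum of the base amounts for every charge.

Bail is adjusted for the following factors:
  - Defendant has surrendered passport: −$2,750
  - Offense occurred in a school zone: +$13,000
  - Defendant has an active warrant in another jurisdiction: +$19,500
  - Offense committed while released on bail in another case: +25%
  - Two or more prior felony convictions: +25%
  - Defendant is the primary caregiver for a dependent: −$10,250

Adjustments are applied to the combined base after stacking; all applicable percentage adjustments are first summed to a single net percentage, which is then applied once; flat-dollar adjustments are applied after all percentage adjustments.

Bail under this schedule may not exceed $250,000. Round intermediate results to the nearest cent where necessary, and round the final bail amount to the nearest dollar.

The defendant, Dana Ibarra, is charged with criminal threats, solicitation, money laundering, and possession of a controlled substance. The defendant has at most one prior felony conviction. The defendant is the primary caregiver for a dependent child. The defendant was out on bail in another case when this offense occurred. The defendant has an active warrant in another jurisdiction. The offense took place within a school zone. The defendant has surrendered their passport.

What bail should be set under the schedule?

$171,625

Base amounts from the schedule: criminal threats $20,900; solicitation $7,000; money laundering $90,000; possession of a controlled substance $3,800.
Stacking rule: sum of all bases. $20,900 + $7,000 + $90,000 + $3,800 = $121,700.
Offense committed while released on bail in another case (+25%): $121,700 × 1.25 = $152,125.
Defendant has surrendered passport (−$2,750 flat): $152,125 − $2,750 = $149,375.
Offense occurred in a school zone (+$13,000 flat): $149,375 + $13,000 = $162,375.
Defendant has an active warrant in another jurisdiction (+$19,500 flat): $162,375 + $19,500 = $181,875.
Defendant is the primary caregiver for a dependent (−$10,250 flat): $181,875 − $10,250 = $171,625.
$171,625 is within the $250,000 maximum.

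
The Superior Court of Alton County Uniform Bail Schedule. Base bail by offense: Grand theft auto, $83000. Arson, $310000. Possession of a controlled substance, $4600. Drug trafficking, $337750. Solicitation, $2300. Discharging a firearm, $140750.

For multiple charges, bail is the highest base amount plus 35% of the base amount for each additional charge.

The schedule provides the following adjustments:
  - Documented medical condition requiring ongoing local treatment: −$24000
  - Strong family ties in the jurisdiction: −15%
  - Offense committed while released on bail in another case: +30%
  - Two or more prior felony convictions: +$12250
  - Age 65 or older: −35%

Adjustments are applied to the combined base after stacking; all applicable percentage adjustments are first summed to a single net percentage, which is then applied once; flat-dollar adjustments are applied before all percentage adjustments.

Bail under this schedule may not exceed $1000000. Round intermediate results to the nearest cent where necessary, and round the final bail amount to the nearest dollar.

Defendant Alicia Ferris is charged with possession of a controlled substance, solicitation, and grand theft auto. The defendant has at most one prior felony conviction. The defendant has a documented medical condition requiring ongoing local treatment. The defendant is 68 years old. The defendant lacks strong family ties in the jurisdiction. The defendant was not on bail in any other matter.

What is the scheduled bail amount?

$39920

Base amounts from the schedule: possession of a controlled substance $4600; solicitation $2300; grand theft auto $83000.
Stacking rule: highest base plus 35% of each additional charge. Highest is grand theft auto at $83000. Additional: $4600 × 35% = $1610; $2300 × 35% = $805. Combined base = $83000 + $2415 = $85415.
Documented medical condition requiring ongoing local treatment (−$24000 flat): $85415 − $24000 = $61415.
Age 65 or older (−35%): $61415 × 0.65 = $39919.75.
$39919.75 is within the $1000000 maximum.
Rounded to the nearest dollar: $39920.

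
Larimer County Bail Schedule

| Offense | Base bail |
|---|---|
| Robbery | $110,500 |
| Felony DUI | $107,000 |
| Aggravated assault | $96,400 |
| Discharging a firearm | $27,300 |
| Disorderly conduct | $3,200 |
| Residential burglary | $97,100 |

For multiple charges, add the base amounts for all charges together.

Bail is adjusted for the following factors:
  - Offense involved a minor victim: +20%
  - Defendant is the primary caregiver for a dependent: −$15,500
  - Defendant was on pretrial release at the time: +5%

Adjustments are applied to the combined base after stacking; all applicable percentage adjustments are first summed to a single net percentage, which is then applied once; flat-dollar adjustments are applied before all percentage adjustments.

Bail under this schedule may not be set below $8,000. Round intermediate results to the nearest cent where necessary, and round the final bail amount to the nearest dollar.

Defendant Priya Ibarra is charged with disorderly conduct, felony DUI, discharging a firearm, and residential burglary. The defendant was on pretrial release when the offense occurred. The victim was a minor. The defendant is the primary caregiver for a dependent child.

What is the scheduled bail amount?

$273,875

Base amounts from the schedule: disorderly conduct $3,200; felony DUI $107,000; discharging a firearm $27,300; residential burglary $97,100.
Stacking rule: sum of all bases. $3,200 + $107,000 + $27,300 + $97,100 = $234,600.
Defendant is the primary caregiver for a dependent (−$15,500 flat): $234,600 − $15,500 = $219,100.
Net percentage adjustment: +20% +5% = +25%. $219,100 × 1.25 = $273,875.
$273,875 is at or above the $8,000 minimum.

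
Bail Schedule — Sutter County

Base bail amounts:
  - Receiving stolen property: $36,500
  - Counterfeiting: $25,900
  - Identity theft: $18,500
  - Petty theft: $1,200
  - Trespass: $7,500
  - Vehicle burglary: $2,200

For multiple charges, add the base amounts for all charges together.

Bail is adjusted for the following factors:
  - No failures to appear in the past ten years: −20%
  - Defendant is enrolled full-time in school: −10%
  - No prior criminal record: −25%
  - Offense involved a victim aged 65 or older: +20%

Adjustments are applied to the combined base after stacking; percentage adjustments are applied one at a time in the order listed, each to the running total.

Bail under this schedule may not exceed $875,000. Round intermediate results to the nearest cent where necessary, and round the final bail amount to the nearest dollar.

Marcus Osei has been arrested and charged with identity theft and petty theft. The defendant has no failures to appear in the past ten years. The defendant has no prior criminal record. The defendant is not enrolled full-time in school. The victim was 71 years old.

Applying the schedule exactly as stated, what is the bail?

$14,184

Base amounts from the schedule: identity theft $18,500; petty theft $1,200.
Stacking rule: sum of all bases. $18,500 + $1,200 = $19,700.
No failures to appear in the past ten years (−20%): $19,700 × 0.8 = $15,760.
No prior criminal record (−25%): $15,760 × 0.75 = $11,820.
Offense involved a victim aged 65 or older (+20%): $11,820 × 1.2 = $14,184.
$14,184 is within the $875,000 maximum.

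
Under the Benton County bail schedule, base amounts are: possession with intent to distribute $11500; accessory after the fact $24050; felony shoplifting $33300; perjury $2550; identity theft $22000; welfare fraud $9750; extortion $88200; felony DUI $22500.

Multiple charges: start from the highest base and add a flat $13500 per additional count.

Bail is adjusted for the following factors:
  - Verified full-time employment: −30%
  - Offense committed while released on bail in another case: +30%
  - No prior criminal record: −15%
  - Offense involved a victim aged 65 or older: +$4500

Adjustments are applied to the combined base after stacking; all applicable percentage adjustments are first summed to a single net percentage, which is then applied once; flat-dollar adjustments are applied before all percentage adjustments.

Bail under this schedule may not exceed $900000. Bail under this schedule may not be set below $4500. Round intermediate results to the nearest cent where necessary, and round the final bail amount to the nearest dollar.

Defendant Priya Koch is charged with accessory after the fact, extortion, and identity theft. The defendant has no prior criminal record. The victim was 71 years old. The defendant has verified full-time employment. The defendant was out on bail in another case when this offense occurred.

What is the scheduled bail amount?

$101745

Base amounts from the schedule: accessory after the fact $24050; extortion $88200; identity theft $22000.
Stacking rule: highest base plus $13500 per additional charge. Highest is extortion at $88200; 2 additional charges → +$27000. Combined base = $115200.
Offense involved a victim aged 65 or older (+$4500 flat): $115200 + $4500 = $119700.
Net percentage adjustment: −30% +30% −15% = −15%. $119700 × 0.85 = $101745.
$101745 is within the $900000 maximum.
$101745 is at or above the $4500 minimum.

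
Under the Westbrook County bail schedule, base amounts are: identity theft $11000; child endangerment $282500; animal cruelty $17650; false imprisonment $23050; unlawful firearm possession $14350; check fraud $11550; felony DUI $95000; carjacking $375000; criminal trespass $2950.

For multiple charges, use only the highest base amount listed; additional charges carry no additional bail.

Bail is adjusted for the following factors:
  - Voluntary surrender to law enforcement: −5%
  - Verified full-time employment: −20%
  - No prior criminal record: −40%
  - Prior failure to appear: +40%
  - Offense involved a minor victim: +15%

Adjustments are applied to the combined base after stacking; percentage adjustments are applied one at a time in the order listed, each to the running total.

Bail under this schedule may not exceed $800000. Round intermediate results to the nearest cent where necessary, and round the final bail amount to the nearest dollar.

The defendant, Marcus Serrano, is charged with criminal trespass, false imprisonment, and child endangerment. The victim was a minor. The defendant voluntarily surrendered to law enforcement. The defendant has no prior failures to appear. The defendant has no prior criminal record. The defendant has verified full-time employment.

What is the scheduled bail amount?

Base amounts from the schedule: criminal trespass $2950; false imprisonment $23050; child endangerment $282500.
Stacking rule: use the highest base only. Highest is child endangerment at $282500. Combined base = $282500.
Voluntary surrender to law enforcement (−5%): $282500 × 0.95 = $268375.
Verified full-time employment (−20%): $268375 × 0.8 = $214700.
No prior criminal record (−40%): $214700 × 0.6 = $128820.
Offense involved a minor victim (+15%): $128820 × 1.15 = $148143.
$148143 is within the $800000 maximum.

$148143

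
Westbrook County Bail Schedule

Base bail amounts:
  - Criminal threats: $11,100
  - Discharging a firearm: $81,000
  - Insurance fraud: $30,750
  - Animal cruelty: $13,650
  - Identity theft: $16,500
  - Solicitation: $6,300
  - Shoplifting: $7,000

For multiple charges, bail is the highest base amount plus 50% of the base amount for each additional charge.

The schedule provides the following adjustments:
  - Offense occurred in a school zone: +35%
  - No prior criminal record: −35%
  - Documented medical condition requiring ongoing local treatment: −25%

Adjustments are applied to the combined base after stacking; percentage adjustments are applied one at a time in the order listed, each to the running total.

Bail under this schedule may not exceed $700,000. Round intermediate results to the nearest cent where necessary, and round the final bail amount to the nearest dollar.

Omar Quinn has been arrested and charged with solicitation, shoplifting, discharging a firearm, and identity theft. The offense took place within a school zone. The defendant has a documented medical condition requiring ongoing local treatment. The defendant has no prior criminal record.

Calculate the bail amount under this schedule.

$63,114

Base amounts from the schedule: solicitation $6,300; shoplifting $7,000; discharging a firearm $81,000; identity theft $16,500.
Stacking rule: highest base plus 50% of each additional charge. Highest is discharging a firearm at $81,000. Additional: $6,300 × 50% = $3,150; $7,000 × 50% = $3,500; $16,500 × 50% = $8,250. Combined base = $81,000 + $14,900 = $95,900.
Offense occurred in a school zone (+35%): $95,900 × 1.35 = $129,465.
No prior criminal record (−35%): $129,465 × 0.65 = $84,152.25.
Documented medical condition requiring ongoing local treatment (−25%): $84,152.25 × 0.75 = $63,114.19.
$63,114.19 is within the $700,000 maximum.
Rounded to the nearest dollar: $63,114.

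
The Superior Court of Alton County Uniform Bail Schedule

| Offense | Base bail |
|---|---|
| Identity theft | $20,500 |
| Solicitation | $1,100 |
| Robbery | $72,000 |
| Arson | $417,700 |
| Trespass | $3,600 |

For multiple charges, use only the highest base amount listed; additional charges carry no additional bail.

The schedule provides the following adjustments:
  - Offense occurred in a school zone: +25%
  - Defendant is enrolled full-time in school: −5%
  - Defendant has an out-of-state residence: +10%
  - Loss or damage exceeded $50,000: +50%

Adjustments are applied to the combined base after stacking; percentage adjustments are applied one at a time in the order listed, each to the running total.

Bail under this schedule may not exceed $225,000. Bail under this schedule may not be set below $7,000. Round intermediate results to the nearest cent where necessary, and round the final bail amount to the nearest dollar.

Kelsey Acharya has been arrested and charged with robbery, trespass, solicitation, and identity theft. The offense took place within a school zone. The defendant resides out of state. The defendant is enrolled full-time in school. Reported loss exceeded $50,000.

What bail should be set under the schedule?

$141,075

Base amounts from the schedule: robbery $72,000; trespass $3,600; solicitation $1,100; identity theft $20,500.
Stacking rule: use the highest base only. Highest is robbery at $72,000. Combined base = $72,000.
Offense occurred in a school zone (+25%): $72,000 × 1.25 = $90,000.
Defendant is enrolled full-time in school (−5%): $90,000 × 0.95 = $85,500.
Defendant has an out-of-state residence (+10%): $85,500 × 1.1 = $94,050.
Loss or damage exceeded $50,000 (+50%): $94,050 × 1.5 = $141,075.
$141,075 is within the $225,000 maximum.
$141,075 is at or above the $7,000 minimum.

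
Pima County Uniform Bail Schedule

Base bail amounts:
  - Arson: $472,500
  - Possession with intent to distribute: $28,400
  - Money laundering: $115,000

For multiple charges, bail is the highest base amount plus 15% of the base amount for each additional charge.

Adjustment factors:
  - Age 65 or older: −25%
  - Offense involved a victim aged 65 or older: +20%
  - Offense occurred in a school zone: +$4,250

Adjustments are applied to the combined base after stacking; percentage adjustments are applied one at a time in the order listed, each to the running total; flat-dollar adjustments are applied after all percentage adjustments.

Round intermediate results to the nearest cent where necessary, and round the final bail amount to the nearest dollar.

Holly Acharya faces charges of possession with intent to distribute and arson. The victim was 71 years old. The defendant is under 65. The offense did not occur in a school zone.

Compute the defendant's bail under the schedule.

$572,112

Base amounts from the schedule: possession with intent to distribute $28,400; arson $472,500.
Stacking rule: highest base plus 15% of each additional charge. Highest is arson at $472,500. Additional: $28,400 × 15% = $4,260. Combined base = $472,500 + $4,260 = $476,760.
Offense involved a victim aged 65 or older (+20%): $476,760 × 1.2 = $572,112.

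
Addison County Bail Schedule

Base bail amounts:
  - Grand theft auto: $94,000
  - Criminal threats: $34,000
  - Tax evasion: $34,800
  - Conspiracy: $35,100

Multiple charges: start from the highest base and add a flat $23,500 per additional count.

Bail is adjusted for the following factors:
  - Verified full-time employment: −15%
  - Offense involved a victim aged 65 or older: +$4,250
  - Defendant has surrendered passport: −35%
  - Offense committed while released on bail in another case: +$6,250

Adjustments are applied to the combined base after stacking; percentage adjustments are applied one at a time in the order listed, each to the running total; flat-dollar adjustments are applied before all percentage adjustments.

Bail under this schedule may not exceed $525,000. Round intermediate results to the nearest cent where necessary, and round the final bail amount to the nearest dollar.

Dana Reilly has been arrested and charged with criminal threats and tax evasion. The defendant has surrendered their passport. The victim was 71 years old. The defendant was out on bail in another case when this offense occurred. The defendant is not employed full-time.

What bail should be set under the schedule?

$44,720

Base amounts from the schedule: criminal threats $34,000; tax evasion $34,800.
Stacking rule: highest base plus $23,500 per additional charge. Highest is tax evasion at $34,800; 1 additional charge → +$23,500. Combined base = $58,300.
Offense involved a victim aged 65 or older (+$4,250 flat): $58,300 + $4,250 = $62,550.
Offense committed while released on bail in another case (+$6,250 flat): $62,550 + $6,250 = $68,800.
Defendant has surrendered passport (−35%): $68,800 × 0.65 = $44,720.
$44,720 is within the $525,000 maximum.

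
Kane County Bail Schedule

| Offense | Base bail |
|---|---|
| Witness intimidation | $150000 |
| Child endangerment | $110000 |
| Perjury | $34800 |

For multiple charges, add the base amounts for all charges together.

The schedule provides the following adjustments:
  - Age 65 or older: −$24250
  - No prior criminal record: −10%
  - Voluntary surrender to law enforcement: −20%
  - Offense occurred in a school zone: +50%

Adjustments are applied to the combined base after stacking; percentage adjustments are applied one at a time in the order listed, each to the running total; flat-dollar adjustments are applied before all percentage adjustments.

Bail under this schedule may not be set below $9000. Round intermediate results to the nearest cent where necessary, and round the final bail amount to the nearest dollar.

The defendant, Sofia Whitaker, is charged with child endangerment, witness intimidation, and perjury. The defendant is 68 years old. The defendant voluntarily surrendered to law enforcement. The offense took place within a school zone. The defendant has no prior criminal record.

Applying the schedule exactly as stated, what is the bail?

$292194

Base amounts from the schedule: child endangerment $110000; witness intimidation $150000; perjury $34800.
Stacking rule: sum of all bases. $110000 + $150000 + $34800 = $294800.
Age 65 or older (−$24250 flat): $294800 − $24250 = $270550.
No prior criminal record (−10%): $270550 × 0.9 = $243495.
Voluntary surrender to law enforcement (−20%): $243495 × 0.8 = $194796.
Offense occurred in a school zone (+50%): $194796 × 1.5 = $292194.
$292194 is at or above the $9000 minimum.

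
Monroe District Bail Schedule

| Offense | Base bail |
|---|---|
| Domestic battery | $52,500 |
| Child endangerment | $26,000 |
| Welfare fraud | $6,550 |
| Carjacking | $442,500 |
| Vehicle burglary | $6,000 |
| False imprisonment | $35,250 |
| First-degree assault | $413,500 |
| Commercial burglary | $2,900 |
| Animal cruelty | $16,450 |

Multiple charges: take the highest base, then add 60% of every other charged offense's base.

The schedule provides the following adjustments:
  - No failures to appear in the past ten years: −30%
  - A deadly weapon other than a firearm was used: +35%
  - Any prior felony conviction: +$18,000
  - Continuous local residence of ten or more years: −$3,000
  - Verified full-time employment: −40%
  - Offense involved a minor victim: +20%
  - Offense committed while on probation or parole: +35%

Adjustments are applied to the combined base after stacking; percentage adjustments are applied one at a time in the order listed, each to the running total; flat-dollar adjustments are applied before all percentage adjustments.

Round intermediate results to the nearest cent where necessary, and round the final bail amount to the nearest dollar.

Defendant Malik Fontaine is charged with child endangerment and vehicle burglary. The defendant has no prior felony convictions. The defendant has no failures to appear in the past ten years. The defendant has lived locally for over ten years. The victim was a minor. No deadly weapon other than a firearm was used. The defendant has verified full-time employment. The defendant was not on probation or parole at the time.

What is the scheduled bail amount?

Base amounts from the schedule: child endangerment $26,000; vehicle burglary $6,000.
Stacking rule: highest base plus 60% of each additional charge. Highest is child endangerment at $26,000. Additional: $6,000 × 60% = $3,600. Combined base = $26,000 + $3,600 = $29,600.
Continuous local residence of ten or more years (−$3,000 flat): $29,600 − $3,000 = $26,600.
No failures to appear in the past ten years (−30%): $26,600 × 0.7 = $18,620.
Verified full-time employment (−40%): $18,620 × 0.6 = $11,172.
Offense involved a minor victim (+20%): $11,172 × 1.2 = $13,406.40.
Rounded to the nearest dollar: $13,406.

$13,406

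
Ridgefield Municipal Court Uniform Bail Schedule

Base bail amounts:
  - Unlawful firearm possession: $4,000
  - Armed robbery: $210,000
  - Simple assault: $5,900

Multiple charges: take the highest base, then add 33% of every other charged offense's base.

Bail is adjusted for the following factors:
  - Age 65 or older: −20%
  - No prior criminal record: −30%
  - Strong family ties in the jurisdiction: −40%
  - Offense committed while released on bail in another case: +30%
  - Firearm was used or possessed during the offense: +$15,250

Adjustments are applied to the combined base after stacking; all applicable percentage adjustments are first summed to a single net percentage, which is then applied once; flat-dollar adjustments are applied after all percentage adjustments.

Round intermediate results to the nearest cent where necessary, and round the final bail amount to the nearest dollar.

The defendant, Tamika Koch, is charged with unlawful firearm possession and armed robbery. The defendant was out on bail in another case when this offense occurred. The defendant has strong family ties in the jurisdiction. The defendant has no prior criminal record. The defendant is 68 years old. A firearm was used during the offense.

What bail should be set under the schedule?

$99,778

Base amounts from the schedule: unlawful firearm possession $4,000; armed robbery $210,000.
Stacking rule: highest base plus 33% of each additional charge. Highest is armed robbery at $210,000. Additional: $4,000 × 33% = $1,320. Combined base = $210,000 + $1,320 = $211,320.
Net percentage adjustment: −20% −30% −40% +30% = −60%. $211,320 × 0.4 = $84,528.
Firearm was used or possessed during the offense (+$15,250 flat): $84,528 + $15,250 = $99,778.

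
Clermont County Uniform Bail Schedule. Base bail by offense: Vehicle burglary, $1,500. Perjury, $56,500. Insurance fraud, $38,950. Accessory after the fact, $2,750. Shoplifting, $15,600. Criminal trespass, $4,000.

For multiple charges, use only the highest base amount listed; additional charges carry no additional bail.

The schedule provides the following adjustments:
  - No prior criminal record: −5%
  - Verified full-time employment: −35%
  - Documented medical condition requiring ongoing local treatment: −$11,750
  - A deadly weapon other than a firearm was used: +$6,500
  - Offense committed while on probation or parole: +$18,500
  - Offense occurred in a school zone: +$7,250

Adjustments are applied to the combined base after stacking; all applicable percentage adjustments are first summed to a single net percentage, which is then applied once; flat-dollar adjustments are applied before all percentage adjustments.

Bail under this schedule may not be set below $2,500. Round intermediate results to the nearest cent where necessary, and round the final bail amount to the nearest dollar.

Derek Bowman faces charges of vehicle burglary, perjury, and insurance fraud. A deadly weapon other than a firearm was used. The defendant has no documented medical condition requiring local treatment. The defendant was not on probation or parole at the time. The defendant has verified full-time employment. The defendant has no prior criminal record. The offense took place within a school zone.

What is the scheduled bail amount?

Base amounts from the schedule: vehicle burglary $1,500; perjury $56,500; insurance fraud $38,950.
Stacking rule: use the highest base only. Highest is perjury at $56,500. Combined base = $56,500.
A deadly weapon other than a firearm was used (+$6,500 flat): $56,500 + $6,500 = $63,000.
Offense occurred in a school zone (+$7,250 flat): $63,000 + $7,250 = $70,250.
Net percentage adjustment: −5% −35% = −40%. $70,250 × 0.6 = $42,150.
$42,150 is at or above the $2,500 minimum.

$42,150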